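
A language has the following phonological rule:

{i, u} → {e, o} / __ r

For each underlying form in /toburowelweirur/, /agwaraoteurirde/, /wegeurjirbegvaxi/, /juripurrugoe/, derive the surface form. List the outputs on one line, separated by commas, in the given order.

toborowelweeror, agwaraoteorerde, wegeorjerbegvaxi, joriporrugoe

/toburowelweirur/: /u/ is a high vowel immediately before /r/, so it lowers to [o]. /i/ is a high vowel immediately before /r/, so it lowers to [e]. /u/ is a high vowel immediately before /r/, so it lowers to [o]. → [toborowelweeror].
/agwaraoteurirde/: /u/ is a high vowel immediately before /r/, so it lowers to [o]. /i/ is a high vowel immediately before /r/, so it lowers to [e]. → [agwaraoteorerde].
/wegeurjirbegvaxi/: /u/ is a high vowel immediately before /r/, so it lowers to [o]. /i/ is a high vowel immediately before /r/, so it lowers to [e]. → [wegeorjerbegvaxi].
/juripurrugoe/: /u/ is a high vowel immediately before /r/, so it lowers to [o]. /u/ is a high vowel immediately before /r/, so it lowers to [o]. → [joriporrugoe].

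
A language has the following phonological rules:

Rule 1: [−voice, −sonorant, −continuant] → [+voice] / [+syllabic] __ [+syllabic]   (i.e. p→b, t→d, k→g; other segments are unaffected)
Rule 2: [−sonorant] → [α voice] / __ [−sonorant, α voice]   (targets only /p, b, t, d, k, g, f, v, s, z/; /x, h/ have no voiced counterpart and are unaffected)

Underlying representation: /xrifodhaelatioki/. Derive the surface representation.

Rule 1 (intervocalic voicing): /t/ is a voiceless stop between vowels /a/ and /i/, so it voices to [d]. /k/ is a voiceless stop between vowels /o/ and /i/, so it voices to [g]. /xrifodhaelatioki/ → xrifodhaeladiogi.
Rule 2 (regressive voicing assimilation): /d/ precedes the voiceless obstruent /h/, so it devoices to [t] by assimilation. /xrifodhaeladiogi/ → xrifothaeladiogi.

xrifothaeladiogi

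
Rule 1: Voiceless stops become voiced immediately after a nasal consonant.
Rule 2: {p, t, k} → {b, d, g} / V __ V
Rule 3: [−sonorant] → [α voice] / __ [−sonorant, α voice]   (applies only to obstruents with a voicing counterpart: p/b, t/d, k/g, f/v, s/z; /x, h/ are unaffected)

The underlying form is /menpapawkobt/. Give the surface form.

Rule 1 (post-nasal voicing): /p/ is a voiceless stop immediately after the nasal /n/, so it voices to [b]. /menpapawkobt/ → menbapawkobt.
Rule 2 (intervocalic voicing): /p/ is a voiceless stop between vowels /a/ and /a/, so it voices to [b]. /menbapawkobt/ → menbabawkobt.
Rule 3 (regressive voicing assimilation): /b/ precedes the voiceless obstruent /t/, so it devoices to [p] by assimilation. /menbabawkobt/ → menbabawkopt.

menbabawkopt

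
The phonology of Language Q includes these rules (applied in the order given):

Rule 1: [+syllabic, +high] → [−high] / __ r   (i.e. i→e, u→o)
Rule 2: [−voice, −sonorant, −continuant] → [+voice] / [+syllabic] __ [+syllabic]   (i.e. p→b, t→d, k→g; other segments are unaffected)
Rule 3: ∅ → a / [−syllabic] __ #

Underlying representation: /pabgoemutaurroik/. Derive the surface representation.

Rule 1 (pre-rhotic lowering): /u/ is a high vowel immediately before /r/, so it lowers to [o]. /pabgoemutaurroik/ → pabgoemutaorroik.
Rule 2 (intervocalic voicing): /t/ is a voiceless stop between vowels /u/ and /a/, so it voices to [d]. /pabgoemutaorroik/ → pabgoemudaorroik.
Rule 3 (final a-epenthesis): the form ends in the consonant /k/, so [a] is inserted word-finally. /pabgoemudaorroik/ → pabgoemudaorroika.

pabgoemudaorroika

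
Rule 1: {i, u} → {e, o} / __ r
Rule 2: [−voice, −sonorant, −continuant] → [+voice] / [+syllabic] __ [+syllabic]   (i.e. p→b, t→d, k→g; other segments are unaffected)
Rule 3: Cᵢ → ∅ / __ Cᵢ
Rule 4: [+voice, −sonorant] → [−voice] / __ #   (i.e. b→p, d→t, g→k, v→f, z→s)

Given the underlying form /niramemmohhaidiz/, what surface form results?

Rule 1 (pre-rhotic lowering): /i/ is a high vowel immediately before /r/, so it lowers to [e]. /niramemmohhaidiz/ → neramemmohhaidiz.
Rule 2 (intervocalic voicing): no segment meets the environment; /neramemmohhaidiz/ is unchanged.
Rule 3 (degemination): /mm/ is a geminate; the first /m/ deletes. /hh/ is a geminate; the first /h/ deletes. /neramemmohhaidiz/ → neramemohaidiz.
Rule 4 (final devoicing): /z/ is a voiced obstruent in word-final position, so it devoices to [s]. /neramemohaidiz/ → neramemohaidis.

neramemohaidis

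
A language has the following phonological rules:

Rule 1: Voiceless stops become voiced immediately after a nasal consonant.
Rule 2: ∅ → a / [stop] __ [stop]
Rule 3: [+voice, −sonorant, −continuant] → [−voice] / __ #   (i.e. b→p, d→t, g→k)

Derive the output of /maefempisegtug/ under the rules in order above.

maefembisegatuk

Rule 1 (post-nasal voicing): /p/ is a voiceless stop immediately after the nasal /m/, so it voices to [b]. /maefempisegtug/ → maefembisegtug.
Rule 2 (stop-cluster a-epenthesis): /g/ and /t/ form a stop–stop cluster, so [a] is inserted between them. /maefembisegtug/ → maefembisegatug.
Rule 3 (final devoicing): /g/ is a voiced stop in word-final position, so it devoices to [k]. /maefembisegatug/ → maefembisegatuk.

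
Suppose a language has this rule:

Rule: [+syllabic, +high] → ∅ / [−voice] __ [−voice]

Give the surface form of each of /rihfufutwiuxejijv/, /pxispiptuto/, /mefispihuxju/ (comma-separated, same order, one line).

rihfftwiuxejijv, pxspptto, mefsphxju

/rihfufutwiuxejijv/: /u/ is a high vowel flanked by voiceless consonants /f/ and /f/, so it deletes. /u/ is a high vowel flanked by voiceless consonants /f/ and /t/, so it deletes. → [rihfftwiuxejijv].
/pxispiptuto/: /i/ is a high vowel flanked by voiceless consonants /x/ and /s/, so it deletes. /i/ is a high vowel flanked by voiceless consonants /p/ and /p/, so it deletes. /u/ is a high vowel flanked by voiceless consonants /t/ and /t/, so it deletes. → [pxspptto].
/mefispihuxju/: /i/ is a high vowel flanked by voiceless consonants /f/ and /s/, so it deletes. /i/ is a high vowel flanked by voiceless consonants /p/ and /h/, so it deletes. /u/ is a high vowel flanked by voiceless consonants /h/ and /x/, so it deletes. → [mefsphxju].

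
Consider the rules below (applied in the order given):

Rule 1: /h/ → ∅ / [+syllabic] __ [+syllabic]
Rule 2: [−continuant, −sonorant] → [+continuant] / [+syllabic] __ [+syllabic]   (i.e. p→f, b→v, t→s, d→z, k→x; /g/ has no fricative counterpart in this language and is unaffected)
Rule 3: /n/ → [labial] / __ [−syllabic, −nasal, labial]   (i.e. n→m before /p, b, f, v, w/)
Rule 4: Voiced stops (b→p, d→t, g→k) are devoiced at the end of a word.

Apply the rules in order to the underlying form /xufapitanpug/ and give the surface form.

xufafisampuk

Rule 1 (intervocalic h-deletion): no segment meets the environment; /xufapitanpug/ is unchanged.
Rule 2 (intervocalic spirantization): /p/ is a stop between vowels /a/ and /i/, so it spirantizes to the fricative [f]. /t/ is a stop between vowels /i/ and /a/, so it spirantizes to the fricative [s]. /xufapitanpug/ → xufafisanpug.
Rule 3 (nasal place assimilation): /n/ precedes the labial consonant /p/, so it assimilates in place to [m]. /xufafisanpug/ → xufafisampug.
Rule 4 (final devoicing): /g/ is a voiced stop in word-final position, so it devoices to [k]. /xufafisampug/ → xufafisampuk.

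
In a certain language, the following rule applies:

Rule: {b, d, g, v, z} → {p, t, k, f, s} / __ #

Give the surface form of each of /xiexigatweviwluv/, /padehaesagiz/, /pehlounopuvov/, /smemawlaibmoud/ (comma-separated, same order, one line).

/xiexigatweviwluv/: /v/ is a voiced obstruent in word-final position, so it devoices to [f]. → [xiexigatweviwluf].
/padehaesagiz/: /z/ is a voiced obstruent in word-final position, so it devoices to [s]. → [padehaesagis].
/pehlounopuvov/: /v/ is a voiced obstruent in word-final position, so it devoices to [f]. → [pehlounopuvof].
/smemawlaibmoud/: /d/ is a voiced obstruent in word-final position, so it devoices to [t]. → [smemawlaibmout].

xiexigatweviwluf, padehaesagis, pehlounopuvof, smemawlaibmout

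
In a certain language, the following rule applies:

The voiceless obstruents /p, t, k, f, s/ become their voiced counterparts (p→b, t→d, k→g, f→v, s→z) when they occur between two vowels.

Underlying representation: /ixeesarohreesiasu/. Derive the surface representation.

ixeezarohreeziazu

/s/ is a voiceless obstruent between vowels /e/ and /a/, so it voices to [z].
/s/ is a voiceless obstruent between vowels /e/ and /i/, so it voices to [z].
/s/ is a voiceless obstruent between vowels /a/ and /u/, so it voices to [z].
Surface form: [ixeezarohreeziazu].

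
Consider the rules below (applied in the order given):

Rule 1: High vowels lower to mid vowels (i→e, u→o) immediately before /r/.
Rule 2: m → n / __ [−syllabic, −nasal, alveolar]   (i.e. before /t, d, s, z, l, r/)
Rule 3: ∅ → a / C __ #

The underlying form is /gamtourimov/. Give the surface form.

Rule 1 (pre-rhotic lowering): /u/ is a high vowel immediately before /r/, so it lowers to [o]. /gamtourimov/ → gamtoorimov.
Rule 2 (nasal place assimilation): /m/ precedes the alveolar consonant /t/, so it assimilates in place to [n]. /gamtoorimov/ → gantoorimov.
Rule 3 (final a-epenthesis): the form ends in the consonant /v/, so [a] is inserted word-finally. /gantoorimov/ → gantoorimova.

gantoorimova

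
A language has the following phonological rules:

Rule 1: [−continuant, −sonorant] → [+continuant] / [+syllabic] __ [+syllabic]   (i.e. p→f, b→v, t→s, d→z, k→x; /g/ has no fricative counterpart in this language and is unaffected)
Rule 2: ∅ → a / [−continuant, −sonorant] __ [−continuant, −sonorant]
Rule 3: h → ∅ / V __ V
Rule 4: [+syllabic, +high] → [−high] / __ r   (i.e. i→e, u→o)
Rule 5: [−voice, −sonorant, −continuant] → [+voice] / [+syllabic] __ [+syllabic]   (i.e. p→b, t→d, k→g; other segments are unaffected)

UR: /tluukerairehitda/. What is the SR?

Rule 1 (intervocalic spirantization): /k/ is a stop between vowels /u/ and /e/, so it spirantizes to the fricative [x]. /tluukerairehitda/ → tluuxerairehitda.
Rule 2 (stop-cluster a-epenthesis): /t/ and /d/ form a stop–stop cluster, so [a] is inserted between them. /tluuxerairehitda/ → tluuxerairehitada.
Rule 3 (intervocalic h-deletion): /h/ occurs between vowels /e/ and /i/, so it deletes. /tluuxerairehitada/ → tluuxeraireitada.
Rule 4 (pre-rhotic lowering): /i/ is a high vowel immediately before /r/, so it lowers to [e]. /tluuxeraireitada/ → tluuxeraereitada.
Rule 5 (intervocalic voicing): /t/ is a voiceless stop between vowels /i/ and /a/, so it voices to [d]. /tluuxeraereitada/ → tluuxeraereidada.

tluuxeraereidada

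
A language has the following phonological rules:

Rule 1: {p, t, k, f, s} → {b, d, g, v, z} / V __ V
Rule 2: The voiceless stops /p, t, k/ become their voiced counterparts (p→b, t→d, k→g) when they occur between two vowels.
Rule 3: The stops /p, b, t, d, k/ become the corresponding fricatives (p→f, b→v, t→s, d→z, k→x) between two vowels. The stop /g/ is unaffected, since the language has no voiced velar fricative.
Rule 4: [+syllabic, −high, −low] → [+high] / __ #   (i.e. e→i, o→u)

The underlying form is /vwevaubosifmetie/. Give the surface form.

Rule 1 (intervocalic voicing): /s/ is a voiceless obstruent between vowels /o/ and /i/, so it voices to [z]. /t/ is a voiceless obstruent between vowels /e/ and /i/, so it voices to [d]. /vwevaubosifmetie/ → vwevaubozifmedie.
Rule 2 (intervocalic voicing): no segment meets the environment; /vwevaubozifmedie/ is unchanged.
Rule 3 (intervocalic spirantization): /b/ is a stop between vowels /u/ and /o/, so it spirantizes to the fricative [v]. /d/ is a stop between vowels /e/ and /i/, so it spirantizes to the fricative [z]. /vwevaubozifmedie/ → vwevauvozifmezie.
Rule 4 (final vowel raising): /e/ is a mid vowel in word-final position, so it raises to [i]. /vwevauvozifmezie/ → vwevauvozifmezii.

vwevauvozifmezii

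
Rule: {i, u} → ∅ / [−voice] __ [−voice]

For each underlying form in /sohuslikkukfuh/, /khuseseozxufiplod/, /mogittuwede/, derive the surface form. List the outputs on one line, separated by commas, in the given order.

sohslikkkfh, khseseozxfplod, mogittuwede

/sohuslikkukfuh/: /u/ is a high vowel flanked by voiceless consonants /h/ and /s/, so it deletes. /u/ is a high vowel flanked by voiceless consonants /k/ and /k/, so it deletes. /u/ is a high vowel flanked by voiceless consonants /f/ and /h/, so it deletes. → [sohslikkkfh].
/khuseseozxufiplod/: /u/ is a high vowel flanked by voiceless consonants /h/ and /s/, so it deletes. /u/ is a high vowel flanked by voiceless consonants /x/ and /f/, so it deletes. /i/ is a high vowel flanked by voiceless consonants /f/ and /p/, so it deletes. → [khseseozxfplod].
/mogittuwede/: the rule's environment is not met; surfaces unchanged as [mogittuwede].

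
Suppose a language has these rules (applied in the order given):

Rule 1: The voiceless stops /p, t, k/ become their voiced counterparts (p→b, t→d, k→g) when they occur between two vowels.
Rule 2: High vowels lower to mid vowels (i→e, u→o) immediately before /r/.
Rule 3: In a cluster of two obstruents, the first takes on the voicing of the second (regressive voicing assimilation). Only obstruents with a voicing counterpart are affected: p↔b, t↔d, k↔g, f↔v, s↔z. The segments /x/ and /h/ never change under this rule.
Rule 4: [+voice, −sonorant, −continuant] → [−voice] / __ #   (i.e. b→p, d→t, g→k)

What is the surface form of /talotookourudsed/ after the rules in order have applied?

talodoogoorutset

Rule 1 (intervocalic voicing): /t/ is a voiceless stop between vowels /o/ and /o/, so it voices to [d]. /k/ is a voiceless stop between vowels /o/ and /o/, so it voices to [g]. /talotookourudsed/ → talodoogourudsed.
Rule 2 (pre-rhotic lowering): /u/ is a high vowel immediately before /r/, so it lowers to [o]. /talodoogourudsed/ → talodoogoorudsed.
Rule 3 (regressive voicing assimilation): /d/ precedes the voiceless obstruent /s/, so it devoices to [t] by assimilation. /talodoogoorudsed/ → talodoogoorutsed.
Rule 4 (final devoicing): /d/ is a voiced stop in word-final position, so it devoices to [t]. /talodoogoorutsed/ → talodoogoorutset.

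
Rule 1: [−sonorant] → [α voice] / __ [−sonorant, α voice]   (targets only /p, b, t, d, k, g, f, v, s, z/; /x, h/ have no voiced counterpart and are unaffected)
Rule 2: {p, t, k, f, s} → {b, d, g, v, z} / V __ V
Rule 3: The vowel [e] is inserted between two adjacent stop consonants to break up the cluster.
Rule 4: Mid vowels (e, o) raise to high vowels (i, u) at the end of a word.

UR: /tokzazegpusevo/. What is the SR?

Rule 1 (regressive voicing assimilation): /k/ precedes the voiced obstruent /z/, so it voices to [g] by assimilation. /g/ precedes the voiceless obstruent /p/, so it devoices to [k] by assimilation. /tokzazegpusevo/ → togzazekpusevo.
Rule 2 (intervocalic voicing): /s/ is a voiceless obstruent between vowels /u/ and /e/, so it voices to [z]. /togzazekpusevo/ → togzazekpuzevo.
Rule 3 (stop-cluster e-epenthesis): /k/ and /p/ form a stop–stop cluster, so [e] is inserted between them. /togzazekpuzevo/ → togzazekepuzevo.
Rule 4 (final vowel raising): /o/ is a mid vowel in word-final position, so it raises to [u]. /togzazekepuzevo/ → togzazekepuzevu.

togzazekepuzevu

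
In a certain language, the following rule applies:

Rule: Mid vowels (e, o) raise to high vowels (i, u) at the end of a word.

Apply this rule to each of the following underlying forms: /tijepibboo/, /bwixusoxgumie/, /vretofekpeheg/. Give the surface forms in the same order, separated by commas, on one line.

tijepibbou, bwixusoxgumii, vretofekpeheg

/tijepibboo/: /o/ is a mid vowel in word-final position, so it raises to [u]. → [tijepibbou].
/bwixusoxgumie/: /e/ is a mid vowel in word-final position, so it raises to [i]. → [bwixusoxgumii].
/vretofekpeheg/: the rule's environment is not met; surfaces unchanged as [vretofekpeheg].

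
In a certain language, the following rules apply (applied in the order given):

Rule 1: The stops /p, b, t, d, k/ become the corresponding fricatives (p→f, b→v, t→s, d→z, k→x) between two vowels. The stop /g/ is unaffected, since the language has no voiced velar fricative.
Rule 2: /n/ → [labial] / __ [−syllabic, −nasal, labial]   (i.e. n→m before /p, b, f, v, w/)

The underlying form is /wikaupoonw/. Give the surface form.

Rule 1 (intervocalic spirantization): /k/ is a stop between vowels /i/ and /a/, so it spirantizes to the fricative [x]. /p/ is a stop between vowels /u/ and /o/, so it spirantizes to the fricative [f]. /wikaupoonw/ → wixaufoonw.
Rule 2 (nasal place assimilation): /n/ precedes the labial consonant /w/, so it assimilates in place to [m]. /wixaufoonw/ → wixaufoomw.

wixaufoomw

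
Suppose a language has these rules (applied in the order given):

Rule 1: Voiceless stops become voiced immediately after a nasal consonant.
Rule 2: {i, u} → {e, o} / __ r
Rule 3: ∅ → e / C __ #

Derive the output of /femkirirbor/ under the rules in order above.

femgererbore

Rule 1 (post-nasal voicing): /k/ is a voiceless stop immediately after the nasal /m/, so it voices to [g]. /femkirirbor/ → femgirirbor.
Rule 2 (pre-rhotic lowering): /i/ is a high vowel immediately before /r/, so it lowers to [e]. /i/ is a high vowel immediately before /r/, so it lowers to [e]. /femgirirbor/ → femgererbor.
Rule 3 (final e-epenthesis): the form ends in the consonant /r/, so [e] is inserted word-finally. /femgererbor/ → femgererbore.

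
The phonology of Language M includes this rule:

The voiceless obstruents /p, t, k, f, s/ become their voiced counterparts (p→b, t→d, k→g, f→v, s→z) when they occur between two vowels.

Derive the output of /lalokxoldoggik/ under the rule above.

lalokxoldoggik

No segment of /lalokxoldoggik/ meets the structural description of the rule, so the form surfaces unchanged.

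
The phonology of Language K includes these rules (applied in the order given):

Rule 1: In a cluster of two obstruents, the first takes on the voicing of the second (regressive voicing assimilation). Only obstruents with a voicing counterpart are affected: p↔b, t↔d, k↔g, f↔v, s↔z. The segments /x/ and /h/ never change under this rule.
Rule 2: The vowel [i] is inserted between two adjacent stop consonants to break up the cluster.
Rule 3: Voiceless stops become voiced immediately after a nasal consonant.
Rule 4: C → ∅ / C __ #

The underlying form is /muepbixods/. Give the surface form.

Rule 1 (regressive voicing assimilation): /p/ precedes the voiced obstruent /b/, so it voices to [b] by assimilation. /d/ precedes the voiceless obstruent /s/, so it devoices to [t] by assimilation. /muepbixods/ → muebbixots.
Rule 2 (stop-cluster i-epenthesis): /b/ and /b/ form a stop–stop cluster, so [i] is inserted between them. /muebbixots/ → muebibixots.
Rule 3 (post-nasal voicing): no segment meets the environment; /muebibixots/ is unchanged.
Rule 4 (final cluster simplification): /s/ is the second consonant of a word-final cluster /ts/, so it deletes. /muebibixots/ → muebibixot.

muebibixot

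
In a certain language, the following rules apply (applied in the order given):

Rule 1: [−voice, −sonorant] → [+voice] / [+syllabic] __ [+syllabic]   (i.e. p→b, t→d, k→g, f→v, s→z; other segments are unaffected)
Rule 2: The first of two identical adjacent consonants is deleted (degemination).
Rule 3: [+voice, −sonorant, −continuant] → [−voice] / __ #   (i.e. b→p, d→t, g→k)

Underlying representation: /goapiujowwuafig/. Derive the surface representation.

goabiujowuavik

Rule 1 (intervocalic voicing): /p/ is a voiceless obstruent between vowels /a/ and /i/, so it voices to [b]. /f/ is a voiceless obstruent between vowels /a/ and /i/, so it voices to [v]. /goapiujowwuafig/ → goabiujowwuavig.
Rule 2 (degemination): /ww/ is a geminate; the first /w/ deletes. /goabiujowwuavig/ → goabiujowuavig.
Rule 3 (final devoicing): /g/ is a voiced stop in word-final position, so it devoices to [k]. /goabiujowuavig/ → goabiujowuavik.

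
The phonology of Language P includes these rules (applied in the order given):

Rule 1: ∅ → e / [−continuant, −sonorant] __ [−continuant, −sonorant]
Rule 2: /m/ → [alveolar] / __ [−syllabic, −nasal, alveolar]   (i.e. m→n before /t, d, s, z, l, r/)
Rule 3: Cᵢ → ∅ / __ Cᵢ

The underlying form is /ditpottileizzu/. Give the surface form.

Rule 1 (stop-cluster e-epenthesis): /t/ and /p/ form a stop–stop cluster, so [e] is inserted between them. /t/ and /t/ form a stop–stop cluster, so [e] is inserted between them. /ditpottileizzu/ → ditepotetileizzu.
Rule 2 (nasal place assimilation): no segment meets the environment; /ditepotetileizzu/ is unchanged.
Rule 3 (degemination): /zz/ is a geminate; the first /z/ deletes. /ditepotetileizzu/ → ditepotetileizu.

ditepotetileizu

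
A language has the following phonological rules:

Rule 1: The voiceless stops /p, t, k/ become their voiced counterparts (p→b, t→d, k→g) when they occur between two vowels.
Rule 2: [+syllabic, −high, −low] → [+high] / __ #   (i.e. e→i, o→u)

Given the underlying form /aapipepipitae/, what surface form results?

aabibebibidai

Rule 1 (intervocalic voicing): /p/ is a voiceless stop between vowels /a/ and /i/, so it voices to [b]. /p/ is a voiceless stop between vowels /i/ and /e/, so it voices to [b]. /p/ is a voiceless stop between vowels /e/ and /i/, so it voices to [b]. /p/ is a voiceless stop between vowels /i/ and /i/, so it voices to [b]. /t/ is a voiceless stop between vowels /i/ and /a/, so it voices to [d]. /aapipepipitae/ → aabibebibidae.
Rule 2 (final vowel raising): /e/ is a mid vowel in word-final position, so it raises to [i]. /aabibebibidae/ → aabibebibidai.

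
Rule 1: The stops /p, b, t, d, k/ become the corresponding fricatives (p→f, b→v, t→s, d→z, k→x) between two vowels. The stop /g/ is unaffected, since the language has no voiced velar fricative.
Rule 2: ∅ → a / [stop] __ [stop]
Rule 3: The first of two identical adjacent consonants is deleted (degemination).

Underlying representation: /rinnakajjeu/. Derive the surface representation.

rinaxajeu

Rule 1 (intervocalic spirantization): /k/ is a stop between vowels /a/ and /a/, so it spirantizes to the fricative [x]. /rinnakajjeu/ → rinnaxajjeu.
Rule 2 (stop-cluster a-epenthesis): no segment meets the environment; /rinnaxajjeu/ is unchanged.
Rule 3 (degemination): /nn/ is a geminate; the first /n/ deletes. /jj/ is a geminate; the first /j/ deletes. /rinnaxajjeu/ → rinaxajeu.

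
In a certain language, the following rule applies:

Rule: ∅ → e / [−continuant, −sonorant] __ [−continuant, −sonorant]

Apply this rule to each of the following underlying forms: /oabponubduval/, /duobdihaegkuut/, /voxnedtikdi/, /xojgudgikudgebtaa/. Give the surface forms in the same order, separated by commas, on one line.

oabeponubeduval, duobedihaegekuut, voxnedetikedi, xojgudegikudegebetaa

/oabponubduval/: /b/ and /p/ form a stop–stop cluster, so [e] is inserted between them. /b/ and /d/ form a stop–stop cluster, so [e] is inserted between them. → [oabeponubeduval].
/duobdihaegkuut/: /b/ and /d/ form a stop–stop cluster, so [e] is inserted between them. /g/ and /k/ form a stop–stop cluster, so [e] is inserted between them. → [duobedihaegekuut].
/voxnedtikdi/: /d/ and /t/ form a stop–stop cluster, so [e] is inserted between them. /k/ and /d/ form a stop–stop cluster, so [e] is inserted between them. → [voxnedetikedi].
/xojgudgikudgebtaa/: /d/ and /g/ form a stop–stop cluster, so [e] is inserted between them. /d/ and /g/ form a stop–stop cluster, so [e] is inserted between them. /b/ and /t/ form a stop–stop cluster, so [e] is inserted between them. → [xojgudegikudegebetaa].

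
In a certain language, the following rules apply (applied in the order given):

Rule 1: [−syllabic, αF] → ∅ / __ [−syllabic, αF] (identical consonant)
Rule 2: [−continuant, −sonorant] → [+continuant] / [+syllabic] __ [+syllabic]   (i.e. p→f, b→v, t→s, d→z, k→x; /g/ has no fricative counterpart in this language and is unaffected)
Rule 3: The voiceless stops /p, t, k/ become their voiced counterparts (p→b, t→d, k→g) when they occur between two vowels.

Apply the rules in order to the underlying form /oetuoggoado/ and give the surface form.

Rule 1 (degemination): /gg/ is a geminate; the first /g/ deletes. /oetuoggoado/ → oetuogoado.
Rule 2 (intervocalic spirantization): /t/ is a stop between vowels /e/ and /u/, so it spirantizes to the fricative [s]. /d/ is a stop between vowels /a/ and /o/, so it spirantizes to the fricative [z]. /oetuogoado/ → oesuogoazo.
Rule 3 (intervocalic voicing): no segment meets the environment; /oesuogoazo/ is unchanged.

oesuogoazo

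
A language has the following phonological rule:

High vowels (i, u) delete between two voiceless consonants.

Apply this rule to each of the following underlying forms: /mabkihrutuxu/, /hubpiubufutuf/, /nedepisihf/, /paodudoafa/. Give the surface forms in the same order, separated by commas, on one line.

/mabkihrutuxu/: /i/ is a high vowel flanked by voiceless consonants /k/ and /h/, so it deletes. /u/ is a high vowel flanked by voiceless consonants /t/ and /x/, so it deletes. → [mabkhrutxu].
/hubpiubufutuf/: /u/ is a high vowel flanked by voiceless consonants /f/ and /t/, so it deletes. /u/ is a high vowel flanked by voiceless consonants /t/ and /f/, so it deletes. → [hubpiubuftf].
/nedepisihf/: /i/ is a high vowel flanked by voiceless consonants /p/ and /s/, so it deletes. /i/ is a high vowel flanked by voiceless consonants /s/ and /h/, so it deletes. → [nedepshf].
/paodudoafa/: the rule's environment is not met; surfaces unchanged as [paodudoafa].

mabkhrutxu, hubpiubuftf, nedepshf, paodudoafa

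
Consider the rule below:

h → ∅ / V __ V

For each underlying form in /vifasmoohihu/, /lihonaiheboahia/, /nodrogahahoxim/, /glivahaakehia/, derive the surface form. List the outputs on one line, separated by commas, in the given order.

/vifasmoohihu/: /h/ occurs between vowels /o/ and /i/, so it deletes. /h/ occurs between vowels /i/ and /u/, so it deletes. → [vifasmooiu].
/lihonaiheboahia/: /h/ occurs between vowels /i/ and /o/, so it deletes. /h/ occurs between vowels /i/ and /e/, so it deletes. /h/ occurs between vowels /a/ and /i/, so it deletes. → [lionaieboaia].
/nodrogahahoxim/: /h/ occurs between vowels /a/ and /a/, so it deletes. /h/ occurs between vowels /a/ and /o/, so it deletes. → [nodrogaaoxim].
/glivahaakehia/: /h/ occurs between vowels /a/ and /a/, so it deletes. /h/ occurs between vowels /e/ and /i/, so it deletes. → [glivaaakeia].

vifasmooiu, lionaieboaia, nodrogaaoxim, glivaaakeia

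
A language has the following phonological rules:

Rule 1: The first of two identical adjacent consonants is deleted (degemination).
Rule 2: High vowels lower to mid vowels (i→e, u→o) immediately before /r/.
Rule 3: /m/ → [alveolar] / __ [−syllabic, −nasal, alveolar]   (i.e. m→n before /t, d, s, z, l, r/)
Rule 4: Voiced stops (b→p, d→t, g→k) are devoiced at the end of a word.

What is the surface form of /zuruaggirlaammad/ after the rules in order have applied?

Rule 1 (degemination): /gg/ is a geminate; the first /g/ deletes. /mm/ is a geminate; the first /m/ deletes. /zuruaggirlaammad/ → zuruagirlaamad.
Rule 2 (pre-rhotic lowering): /u/ is a high vowel immediately before /r/, so it lowers to [o]. /i/ is a high vowel immediately before /r/, so it lowers to [e]. /zuruagirlaamad/ → zoruagerlaamad.
Rule 3 (nasal place assimilation): no segment meets the environment; /zoruagerlaamad/ is unchanged.
Rule 4 (final devoicing): /d/ is a voiced stop in word-final position, so it devoices to [t]. /zoruagerlaamad/ → zoruagerlaamat.

zoruagerlaamat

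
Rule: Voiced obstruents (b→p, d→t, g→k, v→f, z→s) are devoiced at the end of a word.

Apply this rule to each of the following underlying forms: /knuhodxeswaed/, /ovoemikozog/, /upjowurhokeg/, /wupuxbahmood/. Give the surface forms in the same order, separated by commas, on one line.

knuhodxeswaet, ovoemikozok, upjowurhokek, wupuxbahmoot

/knuhodxeswaed/: /d/ is a voiced obstruent in word-final position, so it devoices to [t]. → [knuhodxeswaet].
/ovoemikozog/: /g/ is a voiced obstruent in word-final position, so it devoices to [k]. → [ovoemikozok].
/upjowurhokeg/: /g/ is a voiced obstruent in word-final position, so it devoices to [k]. → [upjowurhokek].
/wupuxbahmood/: /d/ is a voiced obstruent in word-final position, so it devoices to [t]. → [wupuxbahmoot].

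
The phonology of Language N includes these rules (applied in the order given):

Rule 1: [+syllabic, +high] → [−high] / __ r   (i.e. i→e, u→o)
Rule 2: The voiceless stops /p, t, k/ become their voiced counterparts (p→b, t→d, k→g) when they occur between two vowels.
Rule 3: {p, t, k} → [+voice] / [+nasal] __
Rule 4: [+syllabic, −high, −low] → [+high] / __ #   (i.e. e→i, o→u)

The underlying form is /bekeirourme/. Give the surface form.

begeeroormi

Rule 1 (pre-rhotic lowering): /i/ is a high vowel immediately before /r/, so it lowers to [e]. /u/ is a high vowel immediately before /r/, so it lowers to [o]. /bekeirourme/ → bekeeroorme.
Rule 2 (intervocalic voicing): /k/ is a voiceless stop between vowels /e/ and /e/, so it voices to [g]. /bekeeroorme/ → begeeroorme.
Rule 3 (post-nasal voicing): no segment meets the environment; /begeeroorme/ is unchanged.
Rule 4 (final vowel raising): /e/ is a mid vowel in word-final position, so it raises to [i]. /begeeroorme/ → begeeroormi.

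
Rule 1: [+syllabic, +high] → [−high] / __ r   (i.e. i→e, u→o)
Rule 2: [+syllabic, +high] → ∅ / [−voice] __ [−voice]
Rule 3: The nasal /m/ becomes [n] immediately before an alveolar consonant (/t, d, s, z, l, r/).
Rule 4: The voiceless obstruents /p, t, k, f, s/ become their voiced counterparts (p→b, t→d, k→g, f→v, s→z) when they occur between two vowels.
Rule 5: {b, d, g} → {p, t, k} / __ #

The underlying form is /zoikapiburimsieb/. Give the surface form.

zoigabiborinsiep

Rule 1 (pre-rhotic lowering): /u/ is a high vowel immediately before /r/, so it lowers to [o]. /zoikapiburimsieb/ → zoikapiborimsieb.
Rule 2 (high vowel syncope): no segment meets the environment; /zoikapiborimsieb/ is unchanged.
Rule 3 (nasal place assimilation): /m/ precedes the alveolar consonant /s/, so it assimilates in place to [n]. /zoikapiborimsieb/ → zoikapiborinsieb.
Rule 4 (intervocalic voicing): /k/ is a voiceless obstruent between vowels /i/ and /a/, so it voices to [g]. /p/ is a voiceless obstruent between vowels /a/ and /i/, so it voices to [b]. /zoikapiborinsieb/ → zoigabiborinsieb.
Rule 5 (final devoicing): /b/ is a voiced stop in word-final position, so it devoices to [p]. /zoigabiborinsieb/ → zoigabiborinsiep.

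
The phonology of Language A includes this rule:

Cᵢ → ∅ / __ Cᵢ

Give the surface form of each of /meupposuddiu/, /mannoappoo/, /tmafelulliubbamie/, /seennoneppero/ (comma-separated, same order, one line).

/meupposuddiu/: /pp/ is a geminate; the first /p/ deletes. /dd/ is a geminate; the first /d/ deletes. → [meuposudiu].
/mannoappoo/: /nn/ is a geminate; the first /n/ deletes. /pp/ is a geminate; the first /p/ deletes. → [manoapoo].
/tmafelulliubbamie/: /ll/ is a geminate; the first /l/ deletes. /bb/ is a geminate; the first /b/ deletes. → [tmafeluliubamie].
/seennoneppero/: /nn/ is a geminate; the first /n/ deletes. /pp/ is a geminate; the first /p/ deletes. → [seenonepero].

meuposudiu, manoapoo, tmafeluliubamie, seenonepero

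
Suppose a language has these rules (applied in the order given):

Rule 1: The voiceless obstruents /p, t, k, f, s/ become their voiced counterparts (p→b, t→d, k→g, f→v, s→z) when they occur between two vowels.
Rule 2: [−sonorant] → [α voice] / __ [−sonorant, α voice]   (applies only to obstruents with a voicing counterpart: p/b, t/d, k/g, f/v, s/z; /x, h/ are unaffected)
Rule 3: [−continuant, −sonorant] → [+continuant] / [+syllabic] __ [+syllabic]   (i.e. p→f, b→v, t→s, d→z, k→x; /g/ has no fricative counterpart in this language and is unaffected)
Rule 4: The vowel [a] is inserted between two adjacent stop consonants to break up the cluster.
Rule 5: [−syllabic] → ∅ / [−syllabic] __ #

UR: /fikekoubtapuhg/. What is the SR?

figegoupatavuh

Rule 1 (intervocalic voicing): /k/ is a voiceless obstruent between vowels /i/ and /e/, so it voices to [g]. /k/ is a voiceless obstruent between vowels /e/ and /o/, so it voices to [g]. /p/ is a voiceless obstruent between vowels /a/ and /u/, so it voices to [b]. /fikekoubtapuhg/ → figegoubtabuhg.
Rule 2 (regressive voicing assimilation): /b/ precedes the voiceless obstruent /t/, so it devoices to [p] by assimilation. /figegoubtabuhg/ → figegouptabuhg.
Rule 3 (intervocalic spirantization): /b/ is a stop between vowels /a/ and /u/, so it spirantizes to the fricative [v]. /figegouptabuhg/ → figegouptavuhg.
Rule 4 (stop-cluster a-epenthesis): /p/ and /t/ form a stop–stop cluster, so [a] is inserted between them. /figegouptavuhg/ → figegoupatavuhg.
Rule 5 (final cluster simplification): /g/ is the second consonant of a word-final cluster /hg/, so it deletes. /figegoupatavuhg/ → figegoupatavuh.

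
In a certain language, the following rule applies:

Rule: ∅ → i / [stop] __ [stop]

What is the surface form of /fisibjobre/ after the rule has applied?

No segment of /fisibjobre/ meets the structural description of the rule, so the form surfaces unchanged.

fisibjobre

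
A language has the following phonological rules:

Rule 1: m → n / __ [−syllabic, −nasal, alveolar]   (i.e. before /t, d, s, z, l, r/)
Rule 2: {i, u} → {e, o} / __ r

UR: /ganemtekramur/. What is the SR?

ganentekramor

Rule 1 (nasal place assimilation): /m/ precedes the alveolar consonant /t/, so it assimilates in place to [n]. /ganemtekramur/ → ganentekramur.
Rule 2 (pre-rhotic lowering): /u/ is a high vowel immediately before /r/, so it lowers to [o]. /ganentekramur/ → ganentekramor.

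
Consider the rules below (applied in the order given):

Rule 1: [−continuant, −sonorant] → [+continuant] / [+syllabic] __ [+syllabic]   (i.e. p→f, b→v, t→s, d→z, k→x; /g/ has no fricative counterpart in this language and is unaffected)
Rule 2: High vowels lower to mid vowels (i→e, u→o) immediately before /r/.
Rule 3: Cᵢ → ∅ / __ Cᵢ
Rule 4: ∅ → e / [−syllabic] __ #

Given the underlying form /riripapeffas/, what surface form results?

rerifafefase

Rule 1 (intervocalic spirantization): /p/ is a stop between vowels /i/ and /a/, so it spirantizes to the fricative [f]. /p/ is a stop between vowels /a/ and /e/, so it spirantizes to the fricative [f]. /riripapeffas/ → ririfafeffas.
Rule 2 (pre-rhotic lowering): /i/ is a high vowel immediately before /r/, so it lowers to [e]. /ririfafeffas/ → rerifafeffas.
Rule 3 (degemination): /ff/ is a geminate; the first /f/ deletes. /rerifafeffas/ → rerifafefas.
Rule 4 (final e-epenthesis): the form ends in the consonant /s/, so [e] is inserted word-finally. /rerifafefas/ → rerifafefase.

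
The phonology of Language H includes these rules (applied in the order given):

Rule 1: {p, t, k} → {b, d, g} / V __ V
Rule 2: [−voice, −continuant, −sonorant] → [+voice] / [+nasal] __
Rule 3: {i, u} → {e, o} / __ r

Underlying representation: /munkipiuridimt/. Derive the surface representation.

mungibioridimd

Rule 1 (intervocalic voicing): /p/ is a voiceless stop between vowels /i/ and /i/, so it voices to [b]. /munkipiuridimt/ → munkibiuridimt.
Rule 2 (post-nasal voicing): /k/ is a voiceless stop immediately after the nasal /n/, so it voices to [g]. /t/ is a voiceless stop immediately after the nasal /m/, so it voices to [d]. /munkibiuridimt/ → mungibiuridimd.
Rule 3 (pre-rhotic lowering): /u/ is a high vowel immediately before /r/, so it lowers to [o]. /mungibiuridimd/ → mungibioridimd.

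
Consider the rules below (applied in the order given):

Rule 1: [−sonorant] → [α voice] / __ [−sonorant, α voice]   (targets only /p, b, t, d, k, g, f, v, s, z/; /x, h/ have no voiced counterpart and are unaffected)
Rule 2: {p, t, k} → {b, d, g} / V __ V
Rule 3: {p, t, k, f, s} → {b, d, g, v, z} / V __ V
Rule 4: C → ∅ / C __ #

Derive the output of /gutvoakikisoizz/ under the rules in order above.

gudvoagigizoiz

Rule 1 (regressive voicing assimilation): /t/ precedes the voiced obstruent /v/, so it voices to [d] by assimilation. /gutvoakikisoizz/ → gudvoakikisoizz.
Rule 2 (intervocalic voicing): /k/ is a voiceless stop between vowels /a/ and /i/, so it voices to [g]. /k/ is a voiceless stop between vowels /i/ and /i/, so it voices to [g]. /gudvoakikisoizz/ → gudvoagigisoizz.
Rule 3 (intervocalic voicing): /s/ is a voiceless obstruent between vowels /i/ and /o/, so it voices to [z]. /gudvoagigisoizz/ → gudvoagigizoizz.
Rule 4 (final cluster simplification): /z/ is the second consonant of a word-final cluster /zz/, so it deletes. /gudvoagigizoizz/ → gudvoagigizoiz.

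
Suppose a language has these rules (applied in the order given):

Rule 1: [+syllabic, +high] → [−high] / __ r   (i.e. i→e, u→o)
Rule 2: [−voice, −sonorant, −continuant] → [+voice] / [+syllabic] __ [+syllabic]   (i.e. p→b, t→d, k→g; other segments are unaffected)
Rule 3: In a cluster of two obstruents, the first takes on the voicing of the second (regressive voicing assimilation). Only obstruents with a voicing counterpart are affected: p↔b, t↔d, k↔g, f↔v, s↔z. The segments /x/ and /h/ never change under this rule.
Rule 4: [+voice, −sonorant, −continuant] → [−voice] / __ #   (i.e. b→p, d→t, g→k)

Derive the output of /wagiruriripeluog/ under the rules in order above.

Rule 1 (pre-rhotic lowering): /i/ is a high vowel immediately before /r/, so it lowers to [e]. /u/ is a high vowel immediately before /r/, so it lowers to [o]. /i/ is a high vowel immediately before /r/, so it lowers to [e]. /wagiruriripeluog/ → wageroreripeluog.
Rule 2 (intervocalic voicing): /p/ is a voiceless stop between vowels /i/ and /e/, so it voices to [b]. /wageroreripeluog/ → wageroreribeluog.
Rule 3 (regressive voicing assimilation): no segment meets the environment; /wageroreribeluog/ is unchanged.
Rule 4 (final devoicing): /g/ is a voiced stop in word-final position, so it devoices to [k]. /wageroreribeluog/ → wageroreribeluok.

wageroreribeluok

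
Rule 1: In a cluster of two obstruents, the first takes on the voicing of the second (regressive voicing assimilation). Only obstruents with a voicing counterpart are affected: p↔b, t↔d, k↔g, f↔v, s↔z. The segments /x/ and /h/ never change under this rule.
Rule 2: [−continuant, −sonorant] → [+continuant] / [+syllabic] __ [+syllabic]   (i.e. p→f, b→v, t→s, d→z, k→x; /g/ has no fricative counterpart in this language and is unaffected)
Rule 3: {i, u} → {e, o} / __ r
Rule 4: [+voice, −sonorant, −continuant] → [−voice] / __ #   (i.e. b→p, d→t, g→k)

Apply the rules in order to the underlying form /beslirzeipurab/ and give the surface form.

Rule 1 (regressive voicing assimilation): no segment meets the environment; /beslirzeipurab/ is unchanged.
Rule 2 (intervocalic spirantization): /p/ is a stop between vowels /i/ and /u/, so it spirantizes to the fricative [f]. /beslirzeipurab/ → beslirzeifurab.
Rule 3 (pre-rhotic lowering): /i/ is a high vowel immediately before /r/, so it lowers to [e]. /u/ is a high vowel immediately before /r/, so it lowers to [o]. /beslirzeifurab/ → beslerzeiforab.
Rule 4 (final devoicing): /b/ is a voiced stop in word-final position, so it devoices to [p]. /beslerzeiforab/ → beslerzeiforap.

beslerzeiforap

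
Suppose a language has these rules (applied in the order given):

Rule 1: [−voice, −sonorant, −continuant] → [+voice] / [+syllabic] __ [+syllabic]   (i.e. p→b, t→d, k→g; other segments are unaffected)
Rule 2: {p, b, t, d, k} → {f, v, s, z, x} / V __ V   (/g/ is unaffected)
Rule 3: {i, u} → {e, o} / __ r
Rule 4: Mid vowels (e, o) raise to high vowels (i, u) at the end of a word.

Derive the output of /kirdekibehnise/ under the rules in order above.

kerdegivehnisi

Rule 1 (intervocalic voicing): /k/ is a voiceless stop between vowels /e/ and /i/, so it voices to [g]. /kirdekibehnise/ → kirdegibehnise.
Rule 2 (intervocalic spirantization): /b/ is a stop between vowels /i/ and /e/, so it spirantizes to the fricative [v]. /kirdegibehnise/ → kirdegivehnise.
Rule 3 (pre-rhotic lowering): /i/ is a high vowel immediately before /r/, so it lowers to [e]. /kirdegivehnise/ → kerdegivehnise.
Rule 4 (final vowel raising): /e/ is a mid vowel in word-final position, so it raises to [i]. /kerdegivehnise/ → kerdegivehnisi.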